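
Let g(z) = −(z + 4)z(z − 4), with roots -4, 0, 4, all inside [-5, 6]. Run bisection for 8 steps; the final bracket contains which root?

midpoint 0.5: g = 7.875 > 0 → [0.5, 6]
midpoint 3.25: g = 17.671875 > 0 → [3.25, 6]
midpoint 4.625: g = -24.931641 < 0 → [3.25, 4.625]
midpoint 3.9375: g = 1.9534 > 0 → [3.9375, 4.625]
midpoint 4.28125: g = -9.9715 < 0 → [3.9375, 4.28125]
midpoint 4.109375: g = -3.6449 < 0 → [3.9375, 4.109375]
midpoint 4.0234375: g = -0.7566 < 0 → [3.9375, 4.0234375]
midpoint 3.98046875: g = 0.6204 > 0 → [3.98046875, 4.0234375]

4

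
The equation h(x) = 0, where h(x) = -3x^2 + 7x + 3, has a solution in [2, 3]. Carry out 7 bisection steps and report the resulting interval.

[2.703125, 2.7109375]

x = 2.5 gives h = 1.75, positive; keep [2.5, 3]
x = 2.75 gives h = -0.4375, negative; keep [2.5, 2.75]
x = 2.625 gives h = 0.703125, positive; keep [2.625, 2.75]
x = 2.6875 gives h = 0.1445, positive; keep [2.6875, 2.75]
x = 2.71875 gives h = -0.1436, negative; keep [2.6875, 2.71875]
x = 2.703125 gives h = 0.0012, positive; keep [2.703125, 2.71875]
x = 2.7109375 gives h = -0.071, negative; keep [2.703125, 2.7109375]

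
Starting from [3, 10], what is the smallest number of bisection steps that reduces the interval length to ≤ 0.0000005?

24

Width after n steps is 7/2^n. Need 2^n ≥ 7/0.0000005 = 14000000.
2^23 = 8388608 < 14000000 ≤ 2^24 = 16777216, so n = 24.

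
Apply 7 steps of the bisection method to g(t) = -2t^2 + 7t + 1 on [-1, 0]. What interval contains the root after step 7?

[-0.140625, -0.1328125]

g(-0.5) = -3 < 0, so the root lies in [-0.5, 0]
g(-0.25) = -0.875 < 0, so the root lies in [-0.25, 0]
g(-0.125) = 0.09375 > 0, so the root lies in [-0.25, -0.125]
g(-0.1875) = -0.3828 < 0, so the root lies in [-0.1875, -0.125]
g(-0.15625) = -0.1426 < 0, so the root lies in [-0.15625, -0.125]
g(-0.140625) = -0.0239 < 0, so the root lies in [-0.140625, -0.125]
g(-0.1328125) = 0.035 > 0, so the root lies in [-0.140625, -0.1328125]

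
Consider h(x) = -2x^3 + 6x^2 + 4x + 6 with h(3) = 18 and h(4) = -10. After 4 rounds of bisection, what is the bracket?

h(3.5) = 7.75 > 0, so the root lies in [3.5, 4]
h(3.75) = -0.09375 < 0, so the root lies in [3.5, 3.75]
h(3.625) = 4.074219 > 0, so the root lies in [3.625, 3.75]
h(3.6875) = 2.0532 > 0, so the root lies in [3.6875, 3.75]

[3.6875, 3.75]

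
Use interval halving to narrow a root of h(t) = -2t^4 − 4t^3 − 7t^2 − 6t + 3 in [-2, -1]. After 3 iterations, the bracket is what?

m = -1.5, h(m) = -0.375 (−); new bracket [-1.5, -1]
m = -1.25, h(m) = 2.492188 (+); new bracket [-1.5, -1.25]
m = -1.375, h(m) = 1.265137 (+); new bracket [-1.5, -1.375]

[-1.5, -1.375]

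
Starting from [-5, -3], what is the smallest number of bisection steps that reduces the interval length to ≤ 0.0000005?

Width after n steps is 2/2^n. Need 2^n ≥ 2/0.0000005 = 4000000.
2^21 = 2097152 < 4000000 ≤ 2^22 = 4194304, so n = 22.

22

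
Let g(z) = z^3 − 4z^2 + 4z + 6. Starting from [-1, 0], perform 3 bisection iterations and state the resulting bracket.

midpoint -0.5: g = 2.875 > 0 → [-1, -0.5]
midpoint -0.75: g = 0.328125 > 0 → [-1, -0.75]
midpoint -0.875: g = -1.232422 < 0 → [-0.875, -0.75]

[-0.875, -0.75]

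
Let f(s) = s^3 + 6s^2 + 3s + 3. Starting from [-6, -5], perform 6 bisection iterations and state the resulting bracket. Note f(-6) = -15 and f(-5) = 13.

m = -5.5, f(m) = 1.625 (+); new bracket [-6, -5.5]
m = -5.75, f(m) = -5.984375 (−); new bracket [-5.75, -5.5]
m = -5.625, f(m) = -2.009766 (−); new bracket [-5.625, -5.5]
m = -5.5625, f(m) = -0.1506 (−); new bracket [-5.5625, -5.5]
m = -5.53125, f(m) = 0.7475 (+); new bracket [-5.5625, -5.53125]
m = -5.546875, f(m) = 0.301 (+); new bracket [-5.5625, -5.546875]

[-5.5625, -5.546875]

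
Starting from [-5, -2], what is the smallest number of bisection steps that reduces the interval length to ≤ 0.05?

Width after n steps is 3/2^n. Need 2^n ≥ 3/0.05 = 60.
2^5 = 32 < 60 ≤ 2^6 = 64, so n = 6.

6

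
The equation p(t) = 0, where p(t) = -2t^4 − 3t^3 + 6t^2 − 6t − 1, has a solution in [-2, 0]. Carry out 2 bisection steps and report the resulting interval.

[-0.5, 0]

t = -1 gives p = 12, positive; keep [-1, 0]
t = -0.5 gives p = 3.75, positive; keep [-0.5, 0]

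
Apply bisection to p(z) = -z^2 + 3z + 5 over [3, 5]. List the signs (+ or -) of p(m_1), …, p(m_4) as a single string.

midpoint 4: p = 1 > 0 → [4, 5]
midpoint 4.5: p = -1.75 < 0 → [4, 4.5]
midpoint 4.25: p = -0.3125 < 0 → [4, 4.25]
midpoint 4.125: p = 0.3594 > 0 → [4.125, 4.25]

+--+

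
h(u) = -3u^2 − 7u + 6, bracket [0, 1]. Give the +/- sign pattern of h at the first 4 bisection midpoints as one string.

u = 0.5 gives h = 1.75, positive; keep [0.5, 1]
u = 0.75 gives h = -0.9375, negative; keep [0.5, 0.75]
u = 0.625 gives h = 0.453125, positive; keep [0.625, 0.75]
u = 0.6875 gives h = -0.2305, negative; keep [0.625, 0.6875]

+-+-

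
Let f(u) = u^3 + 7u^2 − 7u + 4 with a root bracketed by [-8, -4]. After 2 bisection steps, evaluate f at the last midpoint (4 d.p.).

53.0000

u = -6 gives f = 82, positive; keep [-8, -6]
u = -7 gives f = 53, positive; keep [-8, -7]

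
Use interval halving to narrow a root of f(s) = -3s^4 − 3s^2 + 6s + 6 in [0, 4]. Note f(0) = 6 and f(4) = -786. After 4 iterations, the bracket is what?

f(2) = -42 < 0, so the root lies in [0, 2]
f(1) = 6 > 0, so the root lies in [1, 2]
f(1.5) = -6.9375 < 0, so the root lies in [1, 1.5]
f(1.25) = 1.4883 > 0, so the root lies in [1.25, 1.5]

[1.25, 1.5]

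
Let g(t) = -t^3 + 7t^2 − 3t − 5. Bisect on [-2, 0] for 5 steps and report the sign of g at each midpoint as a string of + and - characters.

m = -1, g(m) = 6 (+); new bracket [-1, 0]
m = -0.5, g(m) = -1.625 (−); new bracket [-1, -0.5]
m = -0.75, g(m) = 1.609375 (+); new bracket [-0.75, -0.5]
m = -0.625, g(m) = -0.1465 (−); new bracket [-0.75, -0.625]
m = -0.6875, g(m) = 0.696 (+); new bracket [-0.6875, -0.625]

+-+-+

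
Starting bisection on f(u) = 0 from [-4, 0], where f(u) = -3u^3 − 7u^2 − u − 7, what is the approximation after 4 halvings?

midpoint -2: f = -9 < 0 → [-4, -2]
midpoint -3: f = 14 > 0 → [-3, -2]
midpoint -2.5: f = -1.375 < 0 → [-3, -2.5]
midpoint -2.75: f = 5.2031 > 0 → [-2.75, -2.5]

-2.75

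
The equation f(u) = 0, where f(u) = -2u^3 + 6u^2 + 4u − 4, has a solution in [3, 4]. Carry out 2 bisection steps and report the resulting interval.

[3.25, 3.5]

f(3.5) = -2.25 < 0, so the root lies in [3, 3.5]
f(3.25) = 3.71875 > 0, so the root lies in [3.25, 3.5]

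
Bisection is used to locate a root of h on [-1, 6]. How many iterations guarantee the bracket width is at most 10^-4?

Width after n steps is 7/2^n. Need 2^n ≥ 7/10^-4 = 70000.
2^16 = 65536 < 70000 ≤ 2^17 = 131072, so n = 17.

17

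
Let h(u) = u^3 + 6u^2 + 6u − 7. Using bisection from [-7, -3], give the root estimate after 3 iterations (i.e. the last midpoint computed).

m = -5, h(m) = -12 (−); new bracket [-5, -3]
m = -4, h(m) = 1 (+); new bracket [-5, -4]
m = -4.5, h(m) = -3.625 (−); new bracket [-4.5, -4]

-4.5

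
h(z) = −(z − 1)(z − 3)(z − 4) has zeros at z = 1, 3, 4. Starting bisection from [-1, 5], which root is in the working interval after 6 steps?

m = 2, h(m) = -2 (−); new bracket [-1, 2]
m = 0.5, h(m) = 4.375 (+); new bracket [0.5, 2]
m = 1.25, h(m) = -1.203125 (−); new bracket [0.5, 1.25]
m = 0.875, h(m) = 0.8301 (+); new bracket [0.875, 1.25]
m = 1.0625, h(m) = -0.3557 (−); new bracket [0.875, 1.0625]
m = 0.96875, h(m) = 0.1924 (+); new bracket [0.96875, 1.0625]

1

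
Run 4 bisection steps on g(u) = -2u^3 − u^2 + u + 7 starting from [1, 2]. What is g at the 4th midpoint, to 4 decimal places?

0.4302

m = 1.5, g(m) = -0.5 (−); new bracket [1, 1.5]
m = 1.25, g(m) = 2.78125 (+); new bracket [1.25, 1.5]
m = 1.375, g(m) = 1.285156 (+); new bracket [1.375, 1.5]
m = 1.4375, g(m) = 0.4302 (+); new bracket [1.4375, 1.5]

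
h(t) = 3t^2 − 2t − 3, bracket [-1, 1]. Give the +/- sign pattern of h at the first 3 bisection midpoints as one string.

h(0) = -3 < 0, so the root lies in [-1, 0]
h(-0.5) = -1.25 < 0, so the root lies in [-1, -0.5]
h(-0.75) = 0.1875 > 0, so the root lies in [-0.75, -0.5]

--+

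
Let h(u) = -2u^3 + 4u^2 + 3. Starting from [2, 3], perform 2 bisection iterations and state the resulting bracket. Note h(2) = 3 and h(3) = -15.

m = 2.5, h(m) = -3.25 (−); new bracket [2, 2.5]
m = 2.25, h(m) = 0.46875 (+); new bracket [2.25, 2.5]

[2.25, 2.5]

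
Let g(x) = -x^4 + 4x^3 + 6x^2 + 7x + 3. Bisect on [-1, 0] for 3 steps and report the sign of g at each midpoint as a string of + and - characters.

g(-0.5) = 0.4375 > 0, so the root lies in [-1, -0.5]
g(-0.75) = -0.878906 < 0, so the root lies in [-0.75, -0.5]
g(-0.625) = -0.1604 < 0, so the root lies in [-0.625, -0.5]

+--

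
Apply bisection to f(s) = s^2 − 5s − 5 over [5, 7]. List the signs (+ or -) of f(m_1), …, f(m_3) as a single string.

s = 6 gives f = 1, positive; keep [5, 6]
s = 5.5 gives f = -2.25, negative; keep [5.5, 6]
s = 5.75 gives f = -0.6875, negative; keep [5.75, 6]

+--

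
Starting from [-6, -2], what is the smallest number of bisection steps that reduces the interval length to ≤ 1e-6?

Width after n steps is 4/2^n. Need 2^n ≥ 4/1e-6 = 4000000.
2^21 = 2097152 < 4000000 ≤ 2^22 = 4194304, so n = 22.

22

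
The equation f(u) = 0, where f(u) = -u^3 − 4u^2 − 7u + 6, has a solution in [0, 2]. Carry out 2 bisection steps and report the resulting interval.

[0.5, 1]

u = 1 gives f = -6, negative; keep [0, 1]
u = 0.5 gives f = 1.375, positive; keep [0.5, 1]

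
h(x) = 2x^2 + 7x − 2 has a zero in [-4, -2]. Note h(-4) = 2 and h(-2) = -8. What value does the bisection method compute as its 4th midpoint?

h(-3) = -5 < 0, so the root lies in [-4, -3]
h(-3.5) = -2 < 0, so the root lies in [-4, -3.5]
h(-3.75) = -0.125 < 0, so the root lies in [-4, -3.75]
h(-3.875) = 0.9062 > 0, so the root lies in [-3.875, -3.75]

-3.875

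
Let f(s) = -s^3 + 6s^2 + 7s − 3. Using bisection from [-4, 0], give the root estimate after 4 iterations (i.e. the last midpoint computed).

m = -2, f(m) = 15 (+); new bracket [-2, 0]
m = -1, f(m) = -3 (−); new bracket [-2, -1]
m = -1.5, f(m) = 3.375 (+); new bracket [-1.5, -1]
m = -1.25, f(m) = -0.4219 (−); new bracket [-1.5, -1.25]

-1.25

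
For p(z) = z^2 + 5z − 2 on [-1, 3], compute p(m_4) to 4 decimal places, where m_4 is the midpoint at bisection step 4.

m = 1, p(m) = 4 (+); new bracket [-1, 1]
m = 0, p(m) = -2 (−); new bracket [0, 1]
m = 0.5, p(m) = 0.75 (+); new bracket [0, 0.5]
m = 0.25, p(m) = -0.6875 (−); new bracket [0.25, 0.5]

-0.6875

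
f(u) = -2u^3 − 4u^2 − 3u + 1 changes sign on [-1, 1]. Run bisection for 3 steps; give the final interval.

f(0) = 1 > 0, so the root lies in [0, 1]
f(0.5) = -1.75 < 0, so the root lies in [0, 0.5]
f(0.25) = -0.03125 < 0, so the root lies in [0, 0.25]

[0, 0.25]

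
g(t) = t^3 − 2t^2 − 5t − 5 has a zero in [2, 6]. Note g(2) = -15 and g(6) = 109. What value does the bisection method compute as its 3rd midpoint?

midpoint 4: g = 7 > 0 → [2, 4]
midpoint 3: g = -11 < 0 → [3, 4]
midpoint 3.5: g = -4.125 < 0 → [3.5, 4]

3.5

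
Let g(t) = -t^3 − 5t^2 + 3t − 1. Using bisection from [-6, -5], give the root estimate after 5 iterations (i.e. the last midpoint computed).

-5.59375

midpoint -5.5: g = -2.375 < 0 → [-6, -5.5]
midpoint -5.75: g = 6.546875 > 0 → [-5.75, -5.5]
midpoint -5.625: g = 1.900391 > 0 → [-5.625, -5.5]
midpoint -5.5625: g = -0.283 < 0 → [-5.625, -5.5625]
midpoint -5.59375: g = 0.7972 > 0 → [-5.59375, -5.5625]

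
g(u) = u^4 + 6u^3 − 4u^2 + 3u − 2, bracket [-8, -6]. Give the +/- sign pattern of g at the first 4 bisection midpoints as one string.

+-+-

m = -7, g(m) = 124 (+); new bracket [-7, -6]
m = -6.5, g(m) = -53.1875 (−); new bracket [-7, -6.5]
m = -6.75, g(m) = 26.160156 (+); new bracket [-6.75, -6.5]
m = -6.625, g(m) = -15.7029 (−); new bracket [-6.75, -6.625]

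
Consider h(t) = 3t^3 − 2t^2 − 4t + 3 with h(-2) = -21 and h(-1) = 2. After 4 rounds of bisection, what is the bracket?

t = -1.5 gives h = -5.625, negative; keep [-1.5, -1]
t = -1.25 gives h = -0.984375, negative; keep [-1.25, -1]
t = -1.125 gives h = 0.697266, positive; keep [-1.25, -1.125]
t = -1.1875 gives h = -0.094, negative; keep [-1.1875, -1.125]

[-1.1875, -1.125]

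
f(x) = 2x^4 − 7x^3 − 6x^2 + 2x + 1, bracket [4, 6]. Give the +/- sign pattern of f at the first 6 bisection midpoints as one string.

midpoint 5: f = 236 > 0 → [4, 5]
midpoint 4.5: f = 70.75 > 0 → [4, 4.5]
midpoint 4.25: f = 16.273438 > 0 → [4, 4.25]
midpoint 4.125: f = -5.1069 < 0 → [4.125, 4.25]
midpoint 4.1875: f = 5.1282 > 0 → [4.125, 4.1875]
midpoint 4.15625: f = -0.1007 < 0 → [4.15625, 4.1875]

+++-+-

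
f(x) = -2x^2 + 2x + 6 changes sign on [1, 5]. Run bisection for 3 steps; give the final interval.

x = 3 gives f = -6, negative; keep [1, 3]
x = 2 gives f = 2, positive; keep [2, 3]
x = 2.5 gives f = -1.5, negative; keep [2, 2.5]

[2, 2.5]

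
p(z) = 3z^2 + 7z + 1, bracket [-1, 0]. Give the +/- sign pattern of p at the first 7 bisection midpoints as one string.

p(-0.5) = -1.75 < 0, so the root lies in [-0.5, 0]
p(-0.25) = -0.5625 < 0, so the root lies in [-0.25, 0]
p(-0.125) = 0.171875 > 0, so the root lies in [-0.25, -0.125]
p(-0.1875) = -0.207 < 0, so the root lies in [-0.1875, -0.125]
p(-0.15625) = -0.0205 < 0, so the root lies in [-0.15625, -0.125]
p(-0.140625) = 0.075 > 0, so the root lies in [-0.15625, -0.140625]
p(-0.1484375) = 0.027 > 0, so the root lies in [-0.15625, -0.1484375]

--+--++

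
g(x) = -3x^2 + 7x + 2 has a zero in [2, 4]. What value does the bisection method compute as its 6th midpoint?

2.59375

x = 3 gives g = -4, negative; keep [2, 3]
x = 2.5 gives g = 0.75, positive; keep [2.5, 3]
x = 2.75 gives g = -1.4375, negative; keep [2.5, 2.75]
x = 2.625 gives g = -0.2969, negative; keep [2.5, 2.625]
x = 2.5625 gives g = 0.2383, positive; keep [2.5625, 2.625]
x = 2.59375 gives g = -0.0264, negative; keep [2.5625, 2.59375]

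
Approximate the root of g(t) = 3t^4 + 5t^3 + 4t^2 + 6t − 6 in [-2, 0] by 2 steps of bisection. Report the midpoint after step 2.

-1.5

t = -1 gives g = -10, negative; keep [-2, -1]
t = -1.5 gives g = -7.6875, negative; keep [-2, -1.5]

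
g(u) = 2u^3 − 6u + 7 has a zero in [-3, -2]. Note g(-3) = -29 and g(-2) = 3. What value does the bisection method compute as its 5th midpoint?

g(-2.5) = -9.25 < 0, so the root lies in [-2.5, -2]
g(-2.25) = -2.28125 < 0, so the root lies in [-2.25, -2]
g(-2.125) = 0.558594 > 0, so the root lies in [-2.25, -2.125]
g(-2.1875) = -0.8101 < 0, so the root lies in [-2.1875, -2.125]
g(-2.15625) = -0.1131 < 0, so the root lies in [-2.15625, -2.125]

-2.15625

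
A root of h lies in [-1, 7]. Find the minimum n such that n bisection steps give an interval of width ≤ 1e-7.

Width after n steps is 8/2^n. Need 2^n ≥ 8/1e-7 = 80000000.
2^26 = 67108864 < 80000000 ≤ 2^27 = 134217728, so n = 27.

27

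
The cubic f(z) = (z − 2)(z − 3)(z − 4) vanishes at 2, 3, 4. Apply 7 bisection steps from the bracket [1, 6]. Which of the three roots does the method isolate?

m = 3.5, f(m) = -0.375 (−); new bracket [3.5, 6]
m = 4.75, f(m) = 3.609375 (+); new bracket [3.5, 4.75]
m = 4.125, f(m) = 0.298828 (+); new bracket [3.5, 4.125]
m = 3.8125, f(m) = -0.2761 (−); new bracket [3.8125, 4.125]
m = 3.96875, f(m) = -0.0596 (−); new bracket [3.96875, 4.125]
m = 4.046875, f(m) = 0.1004 (+); new bracket [3.96875, 4.046875]
m = 4.0078125, f(m) = 0.0158 (+); new bracket [3.96875, 4.0078125]

4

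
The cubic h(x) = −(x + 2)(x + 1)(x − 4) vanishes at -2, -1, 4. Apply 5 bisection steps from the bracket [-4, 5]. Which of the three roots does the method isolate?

4

h(0.5) = 13.125 > 0, so the root lies in [0.5, 5]
h(2.75) = 22.265625 > 0, so the root lies in [2.75, 5]
h(3.875) = 3.580078 > 0, so the root lies in [3.875, 5]
h(4.4375) = -15.3142 < 0, so the root lies in [3.875, 4.4375]
h(4.15625) = -4.9599 < 0, so the root lies in [3.875, 4.15625]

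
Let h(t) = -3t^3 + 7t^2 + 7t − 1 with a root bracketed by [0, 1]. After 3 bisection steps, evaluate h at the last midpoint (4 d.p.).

midpoint 0.5: h = 3.875 > 0 → [0, 0.5]
midpoint 0.25: h = 1.140625 > 0 → [0, 0.25]
midpoint 0.125: h = -0.021484 < 0 → [0.125, 0.25]

-0.0215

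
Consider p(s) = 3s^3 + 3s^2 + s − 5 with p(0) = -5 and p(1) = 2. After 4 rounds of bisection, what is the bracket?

p(0.5) = -3.375 < 0, so the root lies in [0.5, 1]
p(0.75) = -1.296875 < 0, so the root lies in [0.75, 1]
p(0.875) = 0.181641 > 0, so the root lies in [0.75, 0.875]
p(0.8125) = -0.5979 < 0, so the root lies in [0.8125, 0.875]

[0.8125, 0.875]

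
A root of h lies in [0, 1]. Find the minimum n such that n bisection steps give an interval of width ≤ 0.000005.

Width after n steps is 1/2^n. Need 2^n ≥ 1/0.000005 = 200000.
2^17 = 131072 < 200000 ≤ 2^18 = 262144, so n = 18.

18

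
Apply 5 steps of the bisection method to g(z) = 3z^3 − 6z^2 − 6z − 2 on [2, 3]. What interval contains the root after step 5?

m = 2.5, g(m) = -7.625 (−); new bracket [2.5, 3]
m = 2.75, g(m) = -1.484375 (−); new bracket [2.75, 3]
m = 2.875, g(m) = 2.447266 (+); new bracket [2.75, 2.875]
m = 2.8125, g(m) = 0.406 (+); new bracket [2.75, 2.8125]
m = 2.78125, g(m) = -0.5578 (−); new bracket [2.78125, 2.8125]

[2.78125, 2.8125]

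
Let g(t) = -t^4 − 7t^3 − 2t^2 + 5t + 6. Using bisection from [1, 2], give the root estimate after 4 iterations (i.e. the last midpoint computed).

t = 1.5 gives g = -19.6875, negative; keep [1, 1.5]
t = 1.25 gives g = -6.988281, negative; keep [1, 1.25]
t = 1.125 gives g = -2.474854, negative; keep [1, 1.125]
t = 1.0625 gives g = -0.616, negative; keep [1, 1.0625]

1.0625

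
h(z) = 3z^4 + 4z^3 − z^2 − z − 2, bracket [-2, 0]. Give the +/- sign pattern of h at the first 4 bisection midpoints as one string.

--++

z = -1 gives h = -3, negative; keep [-2, -1]
z = -1.5 gives h = -1.0625, negative; keep [-2, -1.5]
z = -1.75 gives h = 3.386719, positive; keep [-1.75, -1.5]
z = -1.625 gives h = 0.739, positive; keep [-1.625, -1.5]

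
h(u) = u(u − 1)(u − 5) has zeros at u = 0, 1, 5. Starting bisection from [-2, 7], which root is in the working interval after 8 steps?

midpoint 2.5: h = -9.375 < 0 → [2.5, 7]
midpoint 4.75: h = -4.453125 < 0 → [4.75, 7]
midpoint 5.875: h = 25.060547 > 0 → [4.75, 5.875]
midpoint 5.3125: h = 7.1594 > 0 → [4.75, 5.3125]
midpoint 5.03125: h = 0.6338 > 0 → [4.75, 5.03125]
midpoint 4.890625: h = -2.0811 < 0 → [4.890625, 5.03125]
midpoint 4.9609375: h = -0.7676 < 0 → [4.9609375, 5.03125]
midpoint 4.99609375: h = -0.078 < 0 → [4.99609375, 5.03125]

5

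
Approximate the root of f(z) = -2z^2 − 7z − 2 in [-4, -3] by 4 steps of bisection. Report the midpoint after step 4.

z = -3.5 gives f = -2, negative; keep [-3.5, -3]
z = -3.25 gives f = -0.375, negative; keep [-3.25, -3]
z = -3.125 gives f = 0.34375, positive; keep [-3.25, -3.125]
z = -3.1875 gives f = -0.0078, negative; keep [-3.1875, -3.125]

-3.1875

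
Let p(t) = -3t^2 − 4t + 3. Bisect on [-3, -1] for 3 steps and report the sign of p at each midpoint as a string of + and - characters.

-++

midpoint -2: p = -1 < 0 → [-2, -1]
midpoint -1.5: p = 2.25 > 0 → [-2, -1.5]
midpoint -1.75: p = 0.8125 > 0 → [-2, -1.75]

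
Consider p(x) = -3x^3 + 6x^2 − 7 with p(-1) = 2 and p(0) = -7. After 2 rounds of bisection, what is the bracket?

p(-0.5) = -5.125 < 0, so the root lies in [-1, -0.5]
p(-0.75) = -2.359375 < 0, so the root lies in [-1, -0.75]

[-1, -0.75]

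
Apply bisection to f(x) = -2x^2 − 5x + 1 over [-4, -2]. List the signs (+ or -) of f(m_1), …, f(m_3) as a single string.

midpoint -3: f = -2 < 0 → [-3, -2]
midpoint -2.5: f = 1 > 0 → [-3, -2.5]
midpoint -2.75: f = -0.375 < 0 → [-2.75, -2.5]

-+-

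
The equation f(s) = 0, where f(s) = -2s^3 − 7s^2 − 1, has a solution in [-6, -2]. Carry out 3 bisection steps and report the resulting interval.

[-4, -3.5]

s = -4 gives f = 15, positive; keep [-4, -2]
s = -3 gives f = -10, negative; keep [-4, -3]
s = -3.5 gives f = -1, negative; keep [-4, -3.5]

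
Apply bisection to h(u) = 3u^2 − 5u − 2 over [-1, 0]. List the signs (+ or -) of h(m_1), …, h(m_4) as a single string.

+-+-

midpoint -0.5: h = 1.25 > 0 → [-0.5, 0]
midpoint -0.25: h = -0.5625 < 0 → [-0.5, -0.25]
midpoint -0.375: h = 0.296875 > 0 → [-0.375, -0.25]
midpoint -0.3125: h = -0.1445 < 0 → [-0.375, -0.3125]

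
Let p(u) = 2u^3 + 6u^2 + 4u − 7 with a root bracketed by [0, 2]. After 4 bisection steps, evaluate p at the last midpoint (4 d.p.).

-1.6680

p(1) = 5 > 0, so the root lies in [0, 1]
p(0.5) = -3.25 < 0, so the root lies in [0.5, 1]
p(0.75) = 0.21875 > 0, so the root lies in [0.5, 0.75]
p(0.625) = -1.668 < 0, so the root lies in [0.625, 0.75]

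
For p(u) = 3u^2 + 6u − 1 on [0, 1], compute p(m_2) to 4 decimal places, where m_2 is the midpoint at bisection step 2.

0.6875

m = 0.5, p(m) = 2.75 (+); new bracket [0, 0.5]
m = 0.25, p(m) = 0.6875 (+); new bracket [0, 0.25]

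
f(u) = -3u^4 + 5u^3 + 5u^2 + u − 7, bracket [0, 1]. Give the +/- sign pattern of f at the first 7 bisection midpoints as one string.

---+--+

f(0.5) = -4.8125 < 0, so the root lies in [0.5, 1]
f(0.75) = -2.277344 < 0, so the root lies in [0.75, 1]
f(0.875) = -0.705811 < 0, so the root lies in [0.875, 1]
f(0.9375) = 0.1345 > 0, so the root lies in [0.875, 0.9375]
f(0.90625) = -0.2894 < 0, so the root lies in [0.90625, 0.9375]
f(0.921875) = -0.0783 < 0, so the root lies in [0.921875, 0.9375]
f(0.9296875) = 0.0279 > 0, so the root lies in [0.921875, 0.9296875]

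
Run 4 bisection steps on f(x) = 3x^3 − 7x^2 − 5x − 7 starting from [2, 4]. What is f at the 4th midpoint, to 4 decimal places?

0.5684

m = 3, f(m) = -4 (−); new bracket [3, 4]
m = 3.5, f(m) = 18.375 (+); new bracket [3, 3.5]
m = 3.25, f(m) = 5.796875 (+); new bracket [3, 3.25]
m = 3.125, f(m) = 0.5684 (+); new bracket [3, 3.125]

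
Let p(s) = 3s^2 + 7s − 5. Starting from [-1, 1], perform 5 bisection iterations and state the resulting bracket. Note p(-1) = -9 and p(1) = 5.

s = 0 gives p = -5, negative; keep [0, 1]
s = 0.5 gives p = -0.75, negative; keep [0.5, 1]
s = 0.75 gives p = 1.9375, positive; keep [0.5, 0.75]
s = 0.625 gives p = 0.5469, positive; keep [0.5, 0.625]
s = 0.5625 gives p = -0.1133, negative; keep [0.5625, 0.625]

[0.5625, 0.625]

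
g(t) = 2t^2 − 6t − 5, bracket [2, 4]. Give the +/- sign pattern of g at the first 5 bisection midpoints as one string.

--+-+

midpoint 3: g = -5 < 0 → [3, 4]
midpoint 3.5: g = -1.5 < 0 → [3.5, 4]
midpoint 3.75: g = 0.625 > 0 → [3.5, 3.75]
midpoint 3.625: g = -0.4688 < 0 → [3.625, 3.75]
midpoint 3.6875: g = 0.0703 > 0 → [3.625, 3.6875]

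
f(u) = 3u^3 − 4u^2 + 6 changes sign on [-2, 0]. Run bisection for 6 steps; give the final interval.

u = -1 gives f = -1, negative; keep [-1, 0]
u = -0.5 gives f = 4.625, positive; keep [-1, -0.5]
u = -0.75 gives f = 2.484375, positive; keep [-1, -0.75]
u = -0.875 gives f = 0.9277, positive; keep [-1, -0.875]
u = -0.9375 gives f = 0.0125, positive; keep [-1, -0.9375]
u = -0.96875 gives f = -0.4814, negative; keep [-0.96875, -0.9375]

[-0.96875, -0.9375]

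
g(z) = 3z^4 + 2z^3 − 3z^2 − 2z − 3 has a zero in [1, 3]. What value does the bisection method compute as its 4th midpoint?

1.125

g(2) = 45 > 0, so the root lies in [1, 2]
g(1.5) = 9.1875 > 0, so the root lies in [1, 1.5]
g(1.25) = 1.042969 > 0, so the root lies in [1, 1.25]
g(1.125) = -1.3938 < 0, so the root lies in [1.125, 1.25]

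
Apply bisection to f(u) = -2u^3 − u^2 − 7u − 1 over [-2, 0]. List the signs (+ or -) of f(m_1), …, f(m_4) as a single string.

+++-

u = -1 gives f = 7, positive; keep [-1, 0]
u = -0.5 gives f = 2.5, positive; keep [-0.5, 0]
u = -0.25 gives f = 0.71875, positive; keep [-0.25, 0]
u = -0.125 gives f = -0.1367, negative; keep [-0.25, -0.125]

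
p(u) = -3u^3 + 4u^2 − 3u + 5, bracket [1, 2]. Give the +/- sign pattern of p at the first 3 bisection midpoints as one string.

-++

u = 1.5 gives p = -0.625, negative; keep [1, 1.5]
u = 1.25 gives p = 1.640625, positive; keep [1.25, 1.5]
u = 1.375 gives p = 0.638672, positive; keep [1.375, 1.5]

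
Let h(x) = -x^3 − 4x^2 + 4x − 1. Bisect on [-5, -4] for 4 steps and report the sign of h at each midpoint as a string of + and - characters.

--+-

midpoint -4.5: h = -8.875 < 0 → [-5, -4.5]
midpoint -4.75: h = -3.078125 < 0 → [-5, -4.75]
midpoint -4.875: h = 0.294922 > 0 → [-4.875, -4.75]
midpoint -4.8125: h = -1.4324 < 0 → [-4.875, -4.8125]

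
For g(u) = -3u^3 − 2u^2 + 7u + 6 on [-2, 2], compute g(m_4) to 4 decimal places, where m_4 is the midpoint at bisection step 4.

-3.9531

m = 0, g(m) = 6 (+); new bracket [0, 2]
m = 1, g(m) = 8 (+); new bracket [1, 2]
m = 1.5, g(m) = 1.875 (+); new bracket [1.5, 2]
m = 1.75, g(m) = -3.9531 (−); new bracket [1.5, 1.75]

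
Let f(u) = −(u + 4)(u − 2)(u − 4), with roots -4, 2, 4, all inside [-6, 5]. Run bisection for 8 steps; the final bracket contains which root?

u = -0.5 gives f = -39.375, negative; keep [-6, -0.5]
u = -3.25 gives f = -28.546875, negative; keep [-6, -3.25]
u = -4.625 gives f = 35.712891, positive; keep [-4.625, -3.25]
u = -3.9375 gives f = -2.9456, negative; keep [-4.625, -3.9375]
u = -4.28125 gives f = 14.6297, positive; keep [-4.28125, -3.9375]
u = -4.109375 gives f = 5.4188, positive; keep [-4.109375, -3.9375]
u = -4.0234375 gives f = 1.1327, positive; keep [-4.0234375, -3.9375]
u = -3.98046875 gives f = -0.9322, negative; keep [-4.0234375, -3.98046875]

-4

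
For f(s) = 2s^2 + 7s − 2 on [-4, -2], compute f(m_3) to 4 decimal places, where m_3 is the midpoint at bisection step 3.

-0.1250

m = -3, f(m) = -5 (−); new bracket [-4, -3]
m = -3.5, f(m) = -2 (−); new bracket [-4, -3.5]
m = -3.75, f(m) = -0.125 (−); new bracket [-4, -3.75]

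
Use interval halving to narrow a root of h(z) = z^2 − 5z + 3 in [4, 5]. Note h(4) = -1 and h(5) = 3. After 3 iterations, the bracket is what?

midpoint 4.5: h = 0.75 > 0 → [4, 4.5]
midpoint 4.25: h = -0.1875 < 0 → [4.25, 4.5]
midpoint 4.375: h = 0.265625 > 0 → [4.25, 4.375]

[4.25, 4.375]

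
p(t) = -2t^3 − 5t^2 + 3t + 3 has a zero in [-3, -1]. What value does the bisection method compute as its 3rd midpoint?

m = -2, p(m) = -7 (−); new bracket [-3, -2]
m = -2.5, p(m) = -4.5 (−); new bracket [-3, -2.5]
m = -2.75, p(m) = -1.46875 (−); new bracket [-3, -2.75]

-2.75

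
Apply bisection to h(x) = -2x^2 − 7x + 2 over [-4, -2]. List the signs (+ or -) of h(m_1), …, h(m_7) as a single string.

m = -3, h(m) = 5 (+); new bracket [-4, -3]
m = -3.5, h(m) = 2 (+); new bracket [-4, -3.5]
m = -3.75, h(m) = 0.125 (+); new bracket [-4, -3.75]
m = -3.875, h(m) = -0.9062 (−); new bracket [-3.875, -3.75]
m = -3.8125, h(m) = -0.3828 (−); new bracket [-3.8125, -3.75]
m = -3.78125, h(m) = -0.127 (−); new bracket [-3.78125, -3.75]
m = -3.765625, h(m) = -0.0005 (−); new bracket [-3.765625, -3.75]

+++----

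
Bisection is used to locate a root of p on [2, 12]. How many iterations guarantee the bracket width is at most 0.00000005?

Width after n steps is 10/2^n. Need 2^n ≥ 10/0.00000005 = 200000000.
2^27 = 134217728 < 200000000 ≤ 2^28 = 268435456, so n = 28.

28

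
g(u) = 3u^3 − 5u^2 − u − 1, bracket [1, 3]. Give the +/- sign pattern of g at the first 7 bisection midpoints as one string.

g(2) = 1 > 0, so the root lies in [1, 2]
g(1.5) = -3.625 < 0, so the root lies in [1.5, 2]
g(1.75) = -1.984375 < 0, so the root lies in [1.75, 2]
g(1.875) = -0.6777 < 0, so the root lies in [1.875, 2]
g(1.9375) = 0.1125 > 0, so the root lies in [1.875, 1.9375]
g(1.90625) = -0.2945 < 0, so the root lies in [1.90625, 1.9375]
g(1.921875) = -0.094 < 0, so the root lies in [1.921875, 1.9375]

+---+--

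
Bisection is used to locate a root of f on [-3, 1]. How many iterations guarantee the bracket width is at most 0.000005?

20

Width after n steps is 4/2^n. Need 2^n ≥ 4/0.000005 = 800000.
2^19 = 524288 < 800000 ≤ 2^20 = 1048576, so n = 20.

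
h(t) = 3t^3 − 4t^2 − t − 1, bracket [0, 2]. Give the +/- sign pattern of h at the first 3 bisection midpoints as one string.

--+

midpoint 1: h = -3 < 0 → [1, 2]
midpoint 1.5: h = -1.375 < 0 → [1.5, 2]
midpoint 1.75: h = 1.078125 > 0 → [1.5, 1.75]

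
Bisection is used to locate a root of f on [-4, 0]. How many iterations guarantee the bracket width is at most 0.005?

Width after n steps is 4/2^n. Need 2^n ≥ 4/0.005 = 800.
2^9 = 512 < 800 ≤ 2^10 = 1024, so n = 10.

10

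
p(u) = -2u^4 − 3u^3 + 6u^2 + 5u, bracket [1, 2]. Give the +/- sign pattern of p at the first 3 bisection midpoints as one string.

midpoint 1.5: p = 0.75 > 0 → [1.5, 2]
midpoint 1.75: p = -7.710938 < 0 → [1.5, 1.75]
midpoint 1.625: p = -2.850098 < 0 → [1.5, 1.625]

+--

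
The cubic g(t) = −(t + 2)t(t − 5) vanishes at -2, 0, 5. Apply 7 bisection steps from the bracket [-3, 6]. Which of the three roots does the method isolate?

5

m = 1.5, g(m) = 18.375 (+); new bracket [1.5, 6]
m = 3.75, g(m) = 26.953125 (+); new bracket [3.75, 6]
m = 4.875, g(m) = 4.189453 (+); new bracket [4.875, 6]
m = 5.4375, g(m) = -17.6931 (−); new bracket [4.875, 5.4375]
m = 5.15625, g(m) = -5.7655 (−); new bracket [4.875, 5.15625]
m = 5.015625, g(m) = -0.5498 (−); new bracket [4.875, 5.015625]
m = 4.9453125, g(m) = 1.8783 (+); new bracket [4.9453125, 5.015625]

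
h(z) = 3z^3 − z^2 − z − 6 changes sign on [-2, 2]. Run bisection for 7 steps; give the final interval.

[1.46875, 1.5]

m = 0, h(m) = -6 (−); new bracket [0, 2]
m = 1, h(m) = -5 (−); new bracket [1, 2]
m = 1.5, h(m) = 0.375 (+); new bracket [1, 1.5]
m = 1.25, h(m) = -2.9531 (−); new bracket [1.25, 1.5]
m = 1.375, h(m) = -1.4668 (−); new bracket [1.375, 1.5]
m = 1.4375, h(m) = -0.5925 (−); new bracket [1.4375, 1.5]
m = 1.46875, h(m) = -0.1207 (−); new bracket [1.46875, 1.5]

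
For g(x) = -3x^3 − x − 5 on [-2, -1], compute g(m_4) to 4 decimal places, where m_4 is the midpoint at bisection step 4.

m = -1.5, g(m) = 6.625 (+); new bracket [-1.5, -1]
m = -1.25, g(m) = 2.109375 (+); new bracket [-1.25, -1]
m = -1.125, g(m) = 0.396484 (+); new bracket [-1.125, -1]
m = -1.0625, g(m) = -0.3391 (−); new bracket [-1.125, -1.0625]

-0.3391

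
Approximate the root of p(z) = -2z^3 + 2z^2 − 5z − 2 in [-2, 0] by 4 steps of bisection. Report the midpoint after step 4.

midpoint -1: p = 7 > 0 → [-1, 0]
midpoint -0.5: p = 1.25 > 0 → [-0.5, 0]
midpoint -0.25: p = -0.59375 < 0 → [-0.5, -0.25]
midpoint -0.375: p = 0.2617 > 0 → [-0.375, -0.25]

-0.375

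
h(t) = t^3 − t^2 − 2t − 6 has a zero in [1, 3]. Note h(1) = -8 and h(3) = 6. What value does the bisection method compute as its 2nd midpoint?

m = 2, h(m) = -6 (−); new bracket [2, 3]
m = 2.5, h(m) = -1.625 (−); new bracket [2.5, 3]

2.5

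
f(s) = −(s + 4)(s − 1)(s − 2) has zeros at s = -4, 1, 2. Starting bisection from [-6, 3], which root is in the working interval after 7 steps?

s = -1.5 gives f = -21.875, negative; keep [-6, -1.5]
s = -3.75 gives f = -6.828125, negative; keep [-6, -3.75]
s = -4.875 gives f = 35.341797, positive; keep [-4.875, -3.75]
s = -4.3125 gives f = 10.4797, positive; keep [-4.3125, -3.75]
s = -4.03125 gives f = 0.9483, positive; keep [-4.03125, -3.75]
s = -3.890625 gives f = -3.151, negative; keep [-4.03125, -3.890625]
s = -3.9609375 gives f = -1.1551, negative; keep [-4.03125, -3.9609375]

-4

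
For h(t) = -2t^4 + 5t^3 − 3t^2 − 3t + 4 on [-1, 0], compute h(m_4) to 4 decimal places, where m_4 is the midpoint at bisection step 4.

t = -0.5 gives h = 4, positive; keep [-1, -0.5]
t = -0.75 gives h = 1.820312, positive; keep [-1, -0.75]
t = -0.875 gives h = -0.193848, negative; keep [-0.875, -0.75]
t = -0.8125 gives h = 0.9035, positive; keep [-0.875, -0.8125]

0.9035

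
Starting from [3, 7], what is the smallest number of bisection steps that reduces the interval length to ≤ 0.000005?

20

Width after n steps is 4/2^n. Need 2^n ≥ 4/0.000005 = 800000.
2^19 = 524288 < 800000 ≤ 2^20 = 1048576, so n = 20.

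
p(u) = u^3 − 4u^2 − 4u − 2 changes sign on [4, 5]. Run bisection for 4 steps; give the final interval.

p(4.5) = -9.875 < 0, so the root lies in [4.5, 5]
p(4.75) = -4.078125 < 0, so the root lies in [4.75, 5]
p(4.875) = -0.705078 < 0, so the root lies in [4.875, 5]
p(4.9375) = 1.1052 > 0, so the root lies in [4.875, 4.9375]

[4.875, 4.9375]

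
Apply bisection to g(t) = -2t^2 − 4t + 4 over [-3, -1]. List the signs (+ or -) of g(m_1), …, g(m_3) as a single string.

++-

midpoint -2: g = 4 > 0 → [-3, -2]
midpoint -2.5: g = 1.5 > 0 → [-3, -2.5]
midpoint -2.75: g = -0.125 < 0 → [-2.75, -2.5]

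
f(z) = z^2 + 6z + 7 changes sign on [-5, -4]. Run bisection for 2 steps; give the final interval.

midpoint -4.5: f = 0.25 > 0 → [-4.5, -4]
midpoint -4.25: f = -0.4375 < 0 → [-4.5, -4.25]

[-4.5, -4.25]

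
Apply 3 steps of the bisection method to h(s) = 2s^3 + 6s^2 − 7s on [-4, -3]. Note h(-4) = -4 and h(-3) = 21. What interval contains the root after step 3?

[-4, -3.875]

m = -3.5, h(m) = 12.25 (+); new bracket [-4, -3.5]
m = -3.75, h(m) = 5.15625 (+); new bracket [-4, -3.75]
m = -3.875, h(m) = 0.847656 (+); new bracket [-4, -3.875]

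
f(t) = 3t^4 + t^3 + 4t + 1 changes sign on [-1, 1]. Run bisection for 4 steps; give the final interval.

[-0.25, -0.125]

midpoint 0: f = 1 > 0 → [-1, 0]
midpoint -0.5: f = -0.9375 < 0 → [-0.5, 0]
midpoint -0.25: f = -0.003906 < 0 → [-0.25, 0]
midpoint -0.125: f = 0.4988 > 0 → [-0.25, -0.125]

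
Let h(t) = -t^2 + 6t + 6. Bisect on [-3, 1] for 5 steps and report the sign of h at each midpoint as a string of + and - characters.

-+++-

midpoint -1: h = -1 < 0 → [-1, 1]
midpoint 0: h = 6 > 0 → [-1, 0]
midpoint -0.5: h = 2.75 > 0 → [-1, -0.5]
midpoint -0.75: h = 0.9375 > 0 → [-1, -0.75]
midpoint -0.875: h = -0.0156 < 0 → [-0.875, -0.75]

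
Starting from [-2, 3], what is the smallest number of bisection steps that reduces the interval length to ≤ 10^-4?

16

Width after n steps is 5/2^n. Need 2^n ≥ 5/10^-4 = 50000.
2^15 = 32768 < 50000 ≤ 2^16 = 65536, so n = 16.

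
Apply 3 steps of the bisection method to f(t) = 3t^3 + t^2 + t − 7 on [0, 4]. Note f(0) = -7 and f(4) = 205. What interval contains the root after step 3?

m = 2, f(m) = 23 (+); new bracket [0, 2]
m = 1, f(m) = -2 (−); new bracket [1, 2]
m = 1.5, f(m) = 6.875 (+); new bracket [1, 1.5]

[1, 1.5]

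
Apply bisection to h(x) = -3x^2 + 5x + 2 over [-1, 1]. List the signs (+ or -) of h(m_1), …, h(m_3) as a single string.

x = 0 gives h = 2, positive; keep [-1, 0]
x = -0.5 gives h = -1.25, negative; keep [-0.5, 0]
x = -0.25 gives h = 0.5625, positive; keep [-0.5, -0.25]

+-+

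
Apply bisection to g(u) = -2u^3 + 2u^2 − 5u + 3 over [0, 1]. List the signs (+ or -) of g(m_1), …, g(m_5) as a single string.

+-+-+

u = 0.5 gives g = 0.75, positive; keep [0.5, 1]
u = 0.75 gives g = -0.46875, negative; keep [0.5, 0.75]
u = 0.625 gives g = 0.167969, positive; keep [0.625, 0.75]
u = 0.6875 gives g = -0.1421, negative; keep [0.625, 0.6875]
u = 0.65625 gives g = 0.0148, positive; keep [0.65625, 0.6875]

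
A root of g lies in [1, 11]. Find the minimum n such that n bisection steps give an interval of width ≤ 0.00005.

18

Width after n steps is 10/2^n. Need 2^n ≥ 10/0.00005 = 200000.
2^17 = 131072 < 200000 ≤ 2^18 = 262144, so n = 18.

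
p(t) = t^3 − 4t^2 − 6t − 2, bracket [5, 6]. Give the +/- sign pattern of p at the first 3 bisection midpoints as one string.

t = 5.5 gives p = 10.375, positive; keep [5, 5.5]
t = 5.25 gives p = 0.953125, positive; keep [5, 5.25]
t = 5.125 gives p = -3.201172, negative; keep [5.125, 5.25]

++-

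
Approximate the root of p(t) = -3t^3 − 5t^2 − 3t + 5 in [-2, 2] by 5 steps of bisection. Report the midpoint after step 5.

0.625

m = 0, p(m) = 5 (+); new bracket [0, 2]
m = 1, p(m) = -6 (−); new bracket [0, 1]
m = 0.5, p(m) = 1.875 (+); new bracket [0.5, 1]
m = 0.75, p(m) = -1.3281 (−); new bracket [0.5, 0.75]
m = 0.625, p(m) = 0.4395 (+); new bracket [0.625, 0.75]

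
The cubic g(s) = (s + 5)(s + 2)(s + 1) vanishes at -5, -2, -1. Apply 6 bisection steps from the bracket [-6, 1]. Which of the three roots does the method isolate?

-5

s = -2.5 gives g = 1.875, positive; keep [-6, -2.5]
s = -4.25 gives g = 5.484375, positive; keep [-6, -4.25]
s = -5.125 gives g = -1.611328, negative; keep [-5.125, -4.25]
s = -4.6875 gives g = 3.0969, positive; keep [-5.125, -4.6875]
s = -4.90625 gives g = 1.0643, positive; keep [-5.125, -4.90625]
s = -5.015625 gives g = -0.1892, negative; keep [-5.015625, -4.90625]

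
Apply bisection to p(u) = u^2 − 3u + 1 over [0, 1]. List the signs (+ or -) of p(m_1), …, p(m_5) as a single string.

m = 0.5, p(m) = -0.25 (−); new bracket [0, 0.5]
m = 0.25, p(m) = 0.3125 (+); new bracket [0.25, 0.5]
m = 0.375, p(m) = 0.015625 (+); new bracket [0.375, 0.5]
m = 0.4375, p(m) = -0.1211 (−); new bracket [0.375, 0.4375]
m = 0.40625, p(m) = -0.0537 (−); new bracket [0.375, 0.40625]

-++--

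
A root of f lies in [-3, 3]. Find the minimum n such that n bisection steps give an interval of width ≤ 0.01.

10

Width after n steps is 6/2^n. Need 2^n ≥ 6/0.01 = 600.
2^9 = 512 < 600 ≤ 2^10 = 1024, so n = 10.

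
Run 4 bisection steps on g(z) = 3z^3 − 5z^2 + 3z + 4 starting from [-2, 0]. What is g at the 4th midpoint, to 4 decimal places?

g(-1) = -7 < 0, so the root lies in [-1, 0]
g(-0.5) = 0.875 > 0, so the root lies in [-1, -0.5]
g(-0.75) = -2.328125 < 0, so the root lies in [-0.75, -0.5]
g(-0.625) = -0.5605 < 0, so the root lies in [-0.625, -0.5]

-0.5605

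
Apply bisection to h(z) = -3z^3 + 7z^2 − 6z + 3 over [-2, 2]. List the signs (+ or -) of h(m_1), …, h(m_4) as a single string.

++-+

m = 0, h(m) = 3 (+); new bracket [0, 2]
m = 1, h(m) = 1 (+); new bracket [1, 2]
m = 1.5, h(m) = -0.375 (−); new bracket [1, 1.5]
m = 1.25, h(m) = 0.5781 (+); new bracket [1.25, 1.5]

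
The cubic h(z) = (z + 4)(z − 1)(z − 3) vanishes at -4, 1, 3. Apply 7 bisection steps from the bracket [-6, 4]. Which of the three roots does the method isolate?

-4

m = -1, h(m) = 24 (+); new bracket [-6, -1]
m = -3.5, h(m) = 14.625 (+); new bracket [-6, -3.5]
m = -4.75, h(m) = -33.421875 (−); new bracket [-4.75, -3.5]
m = -4.125, h(m) = -4.5645 (−); new bracket [-4.125, -3.5]
m = -3.8125, h(m) = 6.1472 (+); new bracket [-4.125, -3.8125]
m = -3.96875, h(m) = 1.0821 (+); new bracket [-4.125, -3.96875]
m = -4.046875, h(m) = -1.6671 (−); new bracket [-4.046875, -3.96875]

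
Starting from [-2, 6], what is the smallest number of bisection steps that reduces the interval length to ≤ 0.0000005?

Width after n steps is 8/2^n. Need 2^n ≥ 8/0.0000005 = 16000000.
2^23 = 8388608 < 16000000 ≤ 2^24 = 16777216, so n = 24.

24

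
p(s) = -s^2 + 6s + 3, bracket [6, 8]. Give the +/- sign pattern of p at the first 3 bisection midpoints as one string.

--+

midpoint 7: p = -4 < 0 → [6, 7]
midpoint 6.5: p = -0.25 < 0 → [6, 6.5]
midpoint 6.25: p = 1.4375 > 0 → [6.25, 6.5]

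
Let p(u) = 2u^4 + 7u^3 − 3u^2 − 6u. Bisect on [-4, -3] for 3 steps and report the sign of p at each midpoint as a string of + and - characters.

u = -3.5 gives p = -15.75, negative; keep [-4, -3.5]
u = -3.75 gives p = 6.679688, positive; keep [-3.75, -3.5]
u = -3.625 gives p = -5.763184, negative; keep [-3.75, -3.625]

-+-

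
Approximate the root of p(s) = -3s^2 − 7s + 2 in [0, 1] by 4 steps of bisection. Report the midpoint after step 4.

0.3125

s = 0.5 gives p = -2.25, negative; keep [0, 0.5]
s = 0.25 gives p = 0.0625, positive; keep [0.25, 0.5]
s = 0.375 gives p = -1.046875, negative; keep [0.25, 0.375]
s = 0.3125 gives p = -0.4805, negative; keep [0.25, 0.3125]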